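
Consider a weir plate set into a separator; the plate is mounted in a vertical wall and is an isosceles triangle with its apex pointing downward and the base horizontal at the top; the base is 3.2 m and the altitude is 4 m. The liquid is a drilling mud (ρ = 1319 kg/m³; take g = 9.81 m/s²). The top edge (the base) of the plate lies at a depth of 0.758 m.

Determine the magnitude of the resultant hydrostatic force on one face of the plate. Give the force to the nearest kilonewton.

γ = ρg = 1319 × 9.81 / 1000 = 12.93939 kN/m³.
With the apex down, the centroid sits h/3 = 4/3 = 1.33333 m below the base (the top edge), so the centroid depth is h_c = 0.758 + 1.33333 = 2.09133 m.
A = ½ × 3.2 × 4 = 6.4 m².
Resultant F = γ·h_c·A = 12.93939 × 2.09133 × 6.4 = 173.187 kN.

F ≈ 173 kN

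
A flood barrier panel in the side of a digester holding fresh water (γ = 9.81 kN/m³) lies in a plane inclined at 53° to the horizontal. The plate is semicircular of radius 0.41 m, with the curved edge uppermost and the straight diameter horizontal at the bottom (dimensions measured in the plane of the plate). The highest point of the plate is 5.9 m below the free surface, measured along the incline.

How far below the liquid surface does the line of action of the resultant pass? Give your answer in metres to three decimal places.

h_p = 4.902 m

γ = 9.81 kN/m³.
Let θ = 53° be the plate's angle to the horizontal; measure y along the incline from where the plane meets the free surface. Vertical depth h = y·sinθ with sinθ = 0.798636.
The centroid lies 4r/(3π) = 0.174009 m above the diameter, so r − 4r/(3π) = 0.41 − 0.174009 = 0.235991 m below the topmost point, so y_c = 5.9 + 0.235991 = 6.13599 m and h_c = 6.13599 × 0.798636 = 4.90042 m.
A = πr²/2 = π × 0.41²/2 = 0.264051 m².
Resultant F = γ·h_c·A = 9.81 × 4.90042 × 0.264051 = 12.6938 kN.
I_c = (π/8 − 8/(9π))·r⁴ = 0.109757 × 0.41⁴ = 0.00310147 m⁴.
Centre of pressure: y_p = y_c + I_c/(y_c·A) = 6.13599 + 0.00310147/(6.13599 × 0.264051) = 6.13599 + 0.00191423 = 6.1379 m along the plane.
Vertically, h_p = y_p·sinθ = 6.1379 × 0.798636 = 4.90195 m.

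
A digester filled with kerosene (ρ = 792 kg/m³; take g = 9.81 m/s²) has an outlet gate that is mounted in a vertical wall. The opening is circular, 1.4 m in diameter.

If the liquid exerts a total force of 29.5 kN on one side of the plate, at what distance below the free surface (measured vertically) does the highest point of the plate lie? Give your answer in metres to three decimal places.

d_top ≈ 1.767 m

γ = ρg = 792 × 9.81 / 1000 = 7.76952 kN/m³.
A = π(0.7)² = 1.53938 m².
From F = γ·h_c·A, the centroid depth is h_c = 29.5/(7.76952 × 1.53938) = 2.4665 m.
The centroid is at the centre, 0.7 m below the top of the plate, so the highest point sits at h_top = 2.4665 − 0.7 = 1.7665 m below the surface.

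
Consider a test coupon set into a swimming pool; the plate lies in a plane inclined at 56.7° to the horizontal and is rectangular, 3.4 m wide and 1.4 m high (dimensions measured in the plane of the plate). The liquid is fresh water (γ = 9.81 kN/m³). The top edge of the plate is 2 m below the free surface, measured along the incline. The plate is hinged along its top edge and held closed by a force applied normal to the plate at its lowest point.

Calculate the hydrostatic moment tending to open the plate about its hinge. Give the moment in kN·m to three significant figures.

γ = 9.81 kN/m³.
Let θ = 56.7° be the plate's angle to the horizontal; measure y along the incline from where the plane meets the free surface. Vertical depth h = y·sinθ with sinθ = 0.835807.
The centroid lies 1.4/2 = 0.7 m below the top edge, so y_c = 2 + 0.7 = 2.7 m and h_c = 2.7 × 0.835807 = 2.25668 m.
A = 3.4 × 1.4 = 4.76 m².
Resultant F = γ·h_c·A = 9.81 × 2.25668 × 4.76 = 105.377 kN.
I_c = b·h³/12 = 3.4 × 1.4³/12 = 0.777467 m⁴.
Centre of pressure: y_p = y_c + I_c/(y_c·A) = 2.7 + 0.777467/(2.7 × 4.76) = 2.7 + 0.0604939 = 2.76049 m along the plane.
The resultant acts 0.7 + 0.0604939 = 0.760494 m (along the plate) below the hinge at the top edge, so the moment about the hinge is M = F × 0.760494 = 105.377 × 0.760494 = 80.1386 kN·m.

M ≈ 80.1 kN·m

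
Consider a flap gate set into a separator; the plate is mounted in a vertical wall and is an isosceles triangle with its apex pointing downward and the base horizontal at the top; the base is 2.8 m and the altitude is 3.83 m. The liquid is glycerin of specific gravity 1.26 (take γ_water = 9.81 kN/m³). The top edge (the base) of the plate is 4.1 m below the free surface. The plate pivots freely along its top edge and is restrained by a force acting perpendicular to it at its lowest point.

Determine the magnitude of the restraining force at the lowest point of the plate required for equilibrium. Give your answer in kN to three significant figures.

P ≈ 133 kN

γ = 1.26 × 9.81 = 12.3606 kN/m³.
With the apex down, the centroid sits h/3 = 3.83/3 = 1.27667 m below the base (the top edge), so the centroid depth is h_c = 4.1 + 1.27667 = 5.37667 m.
A = ½ × 2.8 × 3.83 = 5.362 m².
Resultant F = γ·h_c·A = 12.3606 × 5.37667 × 5.362 = 356.352 kN.
I_c = b·h³/36 = 2.8 × 3.83³/36 = 4.3697 m⁴.
Centre of pressure: y_p = y_c + I_c/(y_c·A) = 5.37667 + 4.3697/(5.37667 × 5.362) = 5.37667 + 0.151569 = 5.52824 m along the plane.
The resultant acts 1.27667 + 0.151569 = 1.42824 m (along the plate) below the hinge at the top edge, so the moment about the hinge is M = F × 1.42824 = 356.352 × 1.42824 = 508.956 kN·m.
A normal force at the bottom, 3.83 m from the hinge, must supply this moment: P = 508.956/3.83 = 132.887 kN.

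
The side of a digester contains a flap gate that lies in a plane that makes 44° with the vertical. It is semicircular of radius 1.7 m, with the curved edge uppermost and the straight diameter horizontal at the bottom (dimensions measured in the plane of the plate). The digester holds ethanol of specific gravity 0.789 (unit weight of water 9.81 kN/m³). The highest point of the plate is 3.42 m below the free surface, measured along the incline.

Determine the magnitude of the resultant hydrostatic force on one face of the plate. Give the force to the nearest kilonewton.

γ = 0.789 × 9.81 = 7.74009 kN/m³.
The plate makes 44° with the vertical, i.e. θ = 90° − 44° = 46° to the horizontal. Measuring y along the incline from the free-surface line, vertical depth h = y·sinθ with sinθ = 0.719340.
The centroid lies 4r/(3π) = 0.721502 m above the diameter, so r − 4r/(3π) = 1.7 − 0.721502 = 0.978498 m below the topmost point, so y_c = 3.42 + 0.978498 = 4.3985 m and h_c = 4.3985 × 0.719340 = 3.16402 m.
A = πr²/2 = π × 1.7²/2 = 4.5396 m².
Resultant F = γ·h_c·A = 7.74009 × 3.16402 × 4.5396 = 111.174 kN.

F ≈ 111 kN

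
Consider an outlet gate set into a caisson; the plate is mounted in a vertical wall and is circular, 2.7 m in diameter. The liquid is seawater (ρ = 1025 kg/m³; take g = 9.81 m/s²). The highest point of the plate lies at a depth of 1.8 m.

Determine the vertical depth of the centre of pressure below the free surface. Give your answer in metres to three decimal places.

h_p = 3.295 m

γ = ρg = 1025 × 9.81 / 1000 = 10.05525 kN/m³.
The centroid is at the centre, 1.35 m below the top of the plate, so the centroid depth is h_c = 1.8 + 1.35 = 3.15 m.
A = π(1.35)² = 5.72555 m².
Resultant F = γ·h_c·A = 10.05525 × 3.15 × 5.72555 = 181.351 kN.
I_c = πr⁴/4 = π × 1.35⁴/4 = 2.6087 m⁴.
Centre of pressure: y_p = y_c + I_c/(y_c·A) = 3.15 + 2.6087/(3.15 × 5.72555) = 3.15 + 0.144643 = 3.29464 m along the plane.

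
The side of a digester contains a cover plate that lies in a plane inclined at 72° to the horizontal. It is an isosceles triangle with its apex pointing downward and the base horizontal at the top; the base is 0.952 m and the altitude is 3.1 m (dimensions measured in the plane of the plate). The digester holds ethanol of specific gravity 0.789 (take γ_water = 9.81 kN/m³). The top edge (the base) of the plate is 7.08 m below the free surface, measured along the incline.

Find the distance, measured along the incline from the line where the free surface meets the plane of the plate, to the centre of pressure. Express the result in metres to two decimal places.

γ = 0.789 × 9.81 = 7.74009 kN/m³.
Let θ = 72° be the plate's angle to the horizontal; measure y along the incline from where the plane meets the free surface. Vertical depth h = y·sinθ with sinθ = 0.951057.
With the apex down, the centroid sits h/3 = 3.1/3 = 1.03333 m below the base (the top edge), so y_c = 7.08 + 1.03333 = 8.11333 m and h_c = 8.11333 × 0.951057 = 7.71624 m.
A = ½ × 0.952 × 3.1 = 1.4756 m².
Resultant F = γ·h_c·A = 7.74009 × 7.71624 × 1.4756 = 88.1293 kN.
I_c = b·h³/36 = 0.952 × 3.1³/36 = 0.787806 m⁴.
Centre of pressure: y_p = y_c + I_c/(y_c·A) = 8.11333 + 0.787806/(8.11333 × 1.4756) = 8.11333 + 0.0658039 = 8.17913 m along the plane.

y_p = 8.18 m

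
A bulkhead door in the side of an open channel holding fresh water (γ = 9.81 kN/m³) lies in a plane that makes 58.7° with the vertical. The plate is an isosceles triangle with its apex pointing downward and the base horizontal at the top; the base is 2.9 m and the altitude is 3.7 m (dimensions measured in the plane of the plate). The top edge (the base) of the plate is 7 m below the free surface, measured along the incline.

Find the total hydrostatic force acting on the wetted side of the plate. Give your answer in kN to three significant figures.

F ≈ 225 kN

γ = 9.81 kN/m³.
The plate makes 58.7° with the vertical, i.e. θ = 90° − 58.7° = 31.3° to the horizontal. Measuring y along the incline from the free-surface line, vertical depth h = y·sinθ with sinθ = 0.519519.
With the apex down, the centroid sits h/3 = 3.7/3 = 1.23333 m below the base (the top edge), so y_c = 7 + 1.23333 = 8.23333 m and h_c = 8.23333 × 0.519519 = 4.27737 m.
A = ½ × 2.9 × 3.7 = 5.365 m².
Resultant F = γ·h_c·A = 9.81 × 4.27737 × 5.365 = 225.121 kN.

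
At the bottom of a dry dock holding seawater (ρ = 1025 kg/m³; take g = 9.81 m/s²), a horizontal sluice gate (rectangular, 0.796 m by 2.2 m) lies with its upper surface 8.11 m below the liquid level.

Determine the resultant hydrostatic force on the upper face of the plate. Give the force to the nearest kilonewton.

F ≈ 143 kN

γ = ρg = 1025 × 9.81 / 1000 = 10.05525 kN/m³.
The plate is horizontal, so pressure is uniform at p = γ·h = 10.05525 × 8.11 = 81.5481 kN/m².
A = 0.796 × 2.2 = 1.7512 m².
F = p·A = 81.5481 × 1.7512 = 142.807 kN.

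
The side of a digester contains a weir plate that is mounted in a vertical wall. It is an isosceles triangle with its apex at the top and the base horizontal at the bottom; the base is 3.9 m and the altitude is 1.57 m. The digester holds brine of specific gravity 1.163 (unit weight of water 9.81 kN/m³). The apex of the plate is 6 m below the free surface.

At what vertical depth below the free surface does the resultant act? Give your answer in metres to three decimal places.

h_p = 7.066 m

γ = 1.163 × 9.81 = 11.40903 kN/m³.
With the apex up, the centroid sits 2h/3 = 2 × 1.57/3 = 1.04667 m below the apex, so the centroid depth is h_c = 6 + 1.04667 = 7.04667 m.
A = ½ × 3.9 × 1.57 = 3.0615 m².
Resultant F = γ·h_c·A = 11.40903 × 7.04667 × 3.0615 = 246.131 kN.
I_c = b·h³/36 = 3.9 × 1.57³/36 = 0.419238 m⁴.
Centre of pressure: y_p = y_c + I_c/(y_c·A) = 7.04667 + 0.419238/(7.04667 × 3.0615) = 7.04667 + 0.0194331 = 7.0661 m along the plane.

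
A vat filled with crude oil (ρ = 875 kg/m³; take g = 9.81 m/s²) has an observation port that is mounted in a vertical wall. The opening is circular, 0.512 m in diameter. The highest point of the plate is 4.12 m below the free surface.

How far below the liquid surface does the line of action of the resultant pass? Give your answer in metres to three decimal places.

γ = ρg = 875 × 9.81 / 1000 = 8.58375 kN/m³.
The centroid is at the centre, 0.256 m below the top of the plate, so the centroid depth is h_c = 4.12 + 0.256 = 4.376 m.
A = π(0.256)² = 0.205887 m².
Resultant F = γ·h_c·A = 8.58375 × 4.376 × 0.205887 = 7.73363 kN.
I_c = πr⁴/4 = π × 0.256⁴/4 = 0.00337326 m⁴.
Centre of pressure: y_p = y_c + I_c/(y_c·A) = 4.376 + 0.00337326/(4.376 × 0.205887) = 4.376 + 0.00374407 = 4.37974 m along the plane.

h_p = 4.380 m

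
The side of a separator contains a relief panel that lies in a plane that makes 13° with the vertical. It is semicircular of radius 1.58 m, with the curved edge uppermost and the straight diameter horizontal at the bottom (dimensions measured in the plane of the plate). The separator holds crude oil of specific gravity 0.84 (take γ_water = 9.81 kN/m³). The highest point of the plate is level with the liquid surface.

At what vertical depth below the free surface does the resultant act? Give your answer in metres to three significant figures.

h_p = 1.07 m

γ = 0.84 × 9.81 = 8.2404 kN/m³.
The plate makes 13° with the vertical, i.e. θ = 90° − 13° = 77° to the horizontal. Measuring y along the incline from the free-surface line, vertical depth h = y·sinθ with sinθ = 0.974370.
The centroid lies 4r/(3π) = 0.670573 m above the diameter, so r − 4r/(3π) = 1.58 − 0.670573 = 0.909427 m below the topmost point, so y_c = 0.909427 m and h_c = 0.909427 × 0.974370 = 0.886118 m.
A = πr²/2 = π × 1.58²/2 = 3.92134 m².
Resultant F = γ·h_c·A = 8.2404 × 0.886118 × 3.92134 = 28.6335 kN.
I_c = (π/8 − 8/(9π))·r⁴ = 0.109757 × 1.58⁴ = 0.684007 m⁴.
Centre of pressure: y_p = y_c + I_c/(y_c·A) = 0.909427 + 0.684007/(0.909427 × 3.92134) = 0.909427 + 0.191804 = 1.10123 m along the plane.
Vertically, h_p = y_p·sinθ = 1.10123 × 0.974370 = 1.07301 m.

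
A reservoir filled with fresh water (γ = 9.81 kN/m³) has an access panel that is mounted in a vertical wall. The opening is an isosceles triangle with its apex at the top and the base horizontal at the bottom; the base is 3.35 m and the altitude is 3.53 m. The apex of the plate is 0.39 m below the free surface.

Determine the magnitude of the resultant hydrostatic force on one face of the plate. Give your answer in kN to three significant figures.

F ≈ 159 kN

γ = 9.81 kN/m³.
With the apex up, the centroid sits 2h/3 = 2 × 3.53/3 = 2.35333 m below the apex, so the centroid depth is h_c = 0.39 + 2.35333 = 2.74333 m.
A = ½ × 3.35 × 3.53 = 5.91275 m².
Resultant F = γ·h_c·A = 9.81 × 2.74333 × 5.91275 = 159.124 kN.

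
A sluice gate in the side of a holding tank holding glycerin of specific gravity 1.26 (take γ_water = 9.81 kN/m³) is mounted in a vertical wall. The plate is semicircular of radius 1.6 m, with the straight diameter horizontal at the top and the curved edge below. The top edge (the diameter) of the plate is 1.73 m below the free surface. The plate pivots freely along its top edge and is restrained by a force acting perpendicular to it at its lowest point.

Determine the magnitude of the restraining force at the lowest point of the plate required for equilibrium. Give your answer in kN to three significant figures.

γ = 1.26 × 9.81 = 12.3606 kN/m³.
The centroid of a semicircle lies 4r/(3π) = 0.679061 m from the diameter, here below the top edge, so the centroid depth is h_c = 1.73 + 0.679061 = 2.40906 m.
A = πr²/2 = π × 1.6²/2 = 4.02124 m².
Resultant F = γ·h_c·A = 12.3606 × 2.40906 × 4.02124 = 119.742 kN.
I_c = (π/8 − 8/(9π))·r⁴ = 0.109757 × 1.6⁴ = 0.719303 m⁴.
Centre of pressure: y_p = y_c + I_c/(y_c·A) = 2.40906 + 0.719303/(2.40906 × 4.02124) = 2.40906 + 0.0742513 = 2.48331 m along the plane.
The resultant acts 0.679061 + 0.0742513 = 0.753312 m (along the plate) below the hinge at the top edge, so the moment about the hinge is M = F × 0.753312 = 119.742 × 0.753312 = 90.2031 kN·m.
A normal force at the bottom, 1.6 m from the hinge, must supply this moment: P = 90.2031/1.6 = 56.3769 kN.

P ≈ 56.4 kN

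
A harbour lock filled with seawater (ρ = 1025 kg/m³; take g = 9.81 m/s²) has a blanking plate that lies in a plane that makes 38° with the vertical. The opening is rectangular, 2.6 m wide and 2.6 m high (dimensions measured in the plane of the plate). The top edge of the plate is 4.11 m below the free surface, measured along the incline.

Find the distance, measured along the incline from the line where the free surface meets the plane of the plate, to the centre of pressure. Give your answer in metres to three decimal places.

y_p = 5.514 m

γ = ρg = 1025 × 9.81 / 1000 = 10.05525 kN/m³.
The plate makes 38° with the vertical, i.e. θ = 90° − 38° = 52° to the horizontal. Measuring y along the incline from the free-surface line, vertical depth h = y·sinθ with sinθ = 0.788011.
The centroid lies 2.6/2 = 1.3 m below the top edge, so y_c = 4.11 + 1.3 = 5.41 m and h_c = 5.41 × 0.788011 = 4.26314 m.
A = 2.6 × 2.6 = 6.76 m².
Resultant F = γ·h_c·A = 10.05525 × 4.26314 × 6.76 = 289.781 kN.
I_c = b·h³/12 = 2.6 × 2.6³/12 = 3.80813 m⁴.
Centre of pressure: y_p = y_c + I_c/(y_c·A) = 5.41 + 3.80813/(5.41 × 6.76) = 5.41 + 0.104128 = 5.51413 m along the plane.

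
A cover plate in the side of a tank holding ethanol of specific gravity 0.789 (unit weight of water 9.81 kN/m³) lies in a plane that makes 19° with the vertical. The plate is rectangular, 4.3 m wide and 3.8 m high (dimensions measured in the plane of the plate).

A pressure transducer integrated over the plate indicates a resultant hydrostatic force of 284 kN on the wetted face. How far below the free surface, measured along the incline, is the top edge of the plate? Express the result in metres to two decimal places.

γ = 0.789 × 9.81 = 7.74009 kN/m³.
A = 4.3 × 3.8 = 16.34 m².
From F = γ·h_c·A, the centroid depth is h_c = 284/(7.74009 × 16.34) = 2.24554 m.
The plate makes 19° with the vertical, i.e. θ = 90° − 19° = 71° to the horizontal. Measuring y along the incline from the free-surface line, vertical depth h = y·sinθ with sinθ = 0.945519.
Along the incline, y_c = h_c/sinθ = 2.24554/0.945519 = 2.37493 m.
The centroid lies 3.8/2 = 1.9 m below the top edge, so the top edge sits at y_top = 2.37493 − 1.9 = 0.47493 m along the incline.

y_top ≈ 0.47 m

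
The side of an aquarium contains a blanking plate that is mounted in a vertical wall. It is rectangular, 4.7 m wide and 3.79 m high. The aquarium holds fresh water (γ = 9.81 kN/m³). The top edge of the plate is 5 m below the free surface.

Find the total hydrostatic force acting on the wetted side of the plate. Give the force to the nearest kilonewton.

γ = 9.81 kN/m³.
The centroid lies 3.79/2 = 1.895 m below the top edge, so the centroid depth is h_c = 5 + 1.895 = 6.895 m.
A = 4.7 × 3.79 = 17.813 m².
Resultant F = γ·h_c·A = 9.81 × 6.895 × 17.813 = 1204.87 kN.

F ≈ 1205 kN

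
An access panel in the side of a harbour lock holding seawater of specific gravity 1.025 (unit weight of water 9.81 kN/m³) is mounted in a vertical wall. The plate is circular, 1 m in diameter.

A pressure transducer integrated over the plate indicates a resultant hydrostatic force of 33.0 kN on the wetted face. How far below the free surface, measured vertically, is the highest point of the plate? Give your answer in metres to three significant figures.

γ = 1.025 × 9.81 = 10.05525 kN/m³.
A = π(0.5)² = 0.785398 m².
From F = γ·h_c·A, the centroid depth is h_c = 33.0/(10.05525 × 0.785398) = 4.1786 m.
The centroid is at the centre, 0.5 m below the top of the plate, so the highest point sits at h_top = 4.1786 − 0.5 = 3.6786 m below the surface.

d_top ≈ 3.68 m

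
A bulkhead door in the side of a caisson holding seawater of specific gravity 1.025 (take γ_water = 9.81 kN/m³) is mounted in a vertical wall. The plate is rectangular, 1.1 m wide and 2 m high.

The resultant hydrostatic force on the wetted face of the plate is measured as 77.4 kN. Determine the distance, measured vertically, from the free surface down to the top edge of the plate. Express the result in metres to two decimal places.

γ = 1.025 × 9.81 = 10.05525 kN/m³.
A = 1.1 × 2 = 2.2 m².
From F = γ·h_c·A, the centroid depth is h_c = 77.4/(10.05525 × 2.2) = 3.49885 m.
The centroid lies 2/2 = 1 m below the top edge, so the top edge sits at h_top = 3.49885 − 1 = 2.49885 m below the surface.

d_top ≈ 2.50 m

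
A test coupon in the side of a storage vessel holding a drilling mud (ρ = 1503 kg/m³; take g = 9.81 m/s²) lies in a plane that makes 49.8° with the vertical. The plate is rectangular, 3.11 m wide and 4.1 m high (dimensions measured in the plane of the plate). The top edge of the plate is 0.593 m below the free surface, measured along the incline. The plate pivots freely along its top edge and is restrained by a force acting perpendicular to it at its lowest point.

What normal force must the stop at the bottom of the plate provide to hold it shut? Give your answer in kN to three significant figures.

P ≈ 202 kN

γ = ρg = 1503 × 9.81 / 1000 = 14.74443 kN/m³.
The plate makes 49.8° with the vertical, i.e. θ = 90° − 49.8° = 40.2° to the horizontal. Measuring y along the incline from the free-surface line, vertical depth h = y·sinθ with sinθ = 0.645458.
The centroid lies 4.1/2 = 2.05 m below the top edge, so y_c = 0.593 + 2.05 = 2.643 m and h_c = 2.643 × 0.645458 = 1.70595 m.
A = 3.11 × 4.1 = 12.751 m².
Resultant F = γ·h_c·A = 14.74443 × 1.70595 × 12.751 = 320.729 kN.
I_c = b·h³/12 = 3.11 × 4.1³/12 = 17.862 m⁴.
Centre of pressure: y_p = y_c + I_c/(y_c·A) = 2.643 + 17.862/(2.643 × 12.751) = 2.643 + 0.530016 = 3.17302 m along the plane.
The resultant acts 2.05 + 0.530016 = 2.58002 m (along the plate) below the hinge at the top edge, so the moment about the hinge is M = F × 2.58002 = 320.729 × 2.58002 = 827.487 kN·m.
A normal force at the bottom, 4.1 m from the hinge, must supply this moment: P = 827.487/4.1 = 201.826 kN.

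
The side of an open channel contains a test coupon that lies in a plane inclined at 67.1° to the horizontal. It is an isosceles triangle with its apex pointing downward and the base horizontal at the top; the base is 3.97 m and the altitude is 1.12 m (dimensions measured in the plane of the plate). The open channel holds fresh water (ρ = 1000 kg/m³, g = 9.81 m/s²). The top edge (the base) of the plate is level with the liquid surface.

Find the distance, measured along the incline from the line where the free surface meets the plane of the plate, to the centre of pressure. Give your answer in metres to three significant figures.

γ = ρg = 1000 × 9.81 = 9810 N/m³ = 9.81 kN/m³.
Let θ = 67.1° be the plate's angle to the horizontal; measure y along the incline from where the plane meets the free surface. Vertical depth h = y·sinθ with sinθ = 0.921185.
With the apex down, the centroid sits h/3 = 1.12/3 = 0.373333 m below the base (the top edge), so y_c = 0.373333 m and h_c = 0.373333 × 0.921185 = 0.343909 m.
A = ½ × 3.97 × 1.12 = 2.2232 m².
Resultant F = γ·h_c·A = 9.81 × 0.343909 × 2.2232 = 7.50051 kN.
I_c = b·h³/36 = 3.97 × 1.12³/36 = 0.154932 m⁴.
Centre of pressure: y_p = y_c + I_c/(y_c·A) = 0.373333 + 0.154932/(0.373333 × 2.2232) = 0.373333 + 0.186666 = 0.559999 m along the plane.

y_p = 0.560 m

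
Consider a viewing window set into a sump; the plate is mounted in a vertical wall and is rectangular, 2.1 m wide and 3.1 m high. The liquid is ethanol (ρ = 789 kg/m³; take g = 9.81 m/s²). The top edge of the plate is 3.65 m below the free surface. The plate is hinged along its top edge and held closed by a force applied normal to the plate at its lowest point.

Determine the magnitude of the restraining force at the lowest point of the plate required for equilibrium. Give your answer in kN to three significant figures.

P ≈ 144 kN

γ = ρg = 789 × 9.81 / 1000 = 7.74009 kN/m³.
The centroid lies 3.1/2 = 1.55 m below the top edge, so the centroid depth is h_c = 3.65 + 1.55 = 5.2 m.
A = 2.1 × 3.1 = 6.51 m².
Resultant F = γ·h_c·A = 7.74009 × 5.2 × 6.51 = 262.018 kN.
I_c = b·h³/12 = 2.1 × 3.1³/12 = 5.21343 m⁴.
Centre of pressure: y_p = y_c + I_c/(y_c·A) = 5.2 + 5.21343/(5.2 × 6.51) = 5.2 + 0.154007 = 5.35401 m along the plane.
The resultant acts 1.55 + 0.154007 = 1.70401 m (along the plate) below the hinge at the top edge, so the moment about the hinge is M = F × 1.70401 = 262.018 × 1.70401 = 446.481 kN·m.
A normal force at the bottom, 3.1 m from the hinge, must supply this moment: P = 446.481/3.1 = 144.026 kN.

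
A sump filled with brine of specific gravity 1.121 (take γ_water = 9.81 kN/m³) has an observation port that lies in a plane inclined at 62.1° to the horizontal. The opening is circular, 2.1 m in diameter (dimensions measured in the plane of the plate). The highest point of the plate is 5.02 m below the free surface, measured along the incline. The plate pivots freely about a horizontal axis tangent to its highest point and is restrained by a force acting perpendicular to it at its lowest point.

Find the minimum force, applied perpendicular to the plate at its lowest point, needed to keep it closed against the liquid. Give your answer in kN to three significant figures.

P ≈ 107 kN

γ = 1.121 × 9.81 = 10.99701 kN/m³.
Let θ = 62.1° be the plate's angle to the horizontal; measure y along the incline from where the plane meets the free surface. Vertical depth h = y·sinθ with sinθ = 0.883766.
The centroid is at the centre, 1.05 m below the top of the plate, so y_c = 5.02 + 1.05 = 6.07 m and h_c = 6.07 × 0.883766 = 5.36446 m.
A = π(1.05)² = 3.46361 m².
Resultant F = γ·h_c·A = 10.99701 × 5.36446 × 3.46361 = 204.329 kN.
I_c = πr⁴/4 = π × 1.05⁴/4 = 0.954656 m⁴.
Centre of pressure: y_p = y_c + I_c/(y_c·A) = 6.07 + 0.954656/(6.07 × 3.46361) = 6.07 + 0.0454077 = 6.11541 m along the plane.
The resultant acts 1.05 + 0.0454077 = 1.09541 m (along the plate) below the hinge at the top edge, so the moment about the hinge is M = F × 1.09541 = 204.329 × 1.09541 = 223.824 kN·m.
A normal force at the bottom, 2.1 m from the hinge, must supply this moment: P = 223.824/2.1 = 106.583 kN.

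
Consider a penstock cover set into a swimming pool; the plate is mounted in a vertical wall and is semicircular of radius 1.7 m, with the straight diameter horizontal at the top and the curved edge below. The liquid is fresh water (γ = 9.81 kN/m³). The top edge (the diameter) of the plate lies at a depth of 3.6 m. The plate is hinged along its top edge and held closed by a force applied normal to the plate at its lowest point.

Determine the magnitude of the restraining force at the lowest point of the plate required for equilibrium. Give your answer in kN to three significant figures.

γ = 9.81 kN/m³.
The centroid of a semicircle lies 4r/(3π) = 0.721502 m from the diameter, here below the top edge, so the centroid depth is h_c = 3.6 + 0.721502 = 4.3215 m.
A = πr²/2 = π × 1.7²/2 = 4.5396 m².
Resultant F = γ·h_c·A = 9.81 × 4.3215 × 4.5396 = 192.451 kN.
I_c = (π/8 − 8/(9π))·r⁴ = 0.109757 × 1.7⁴ = 0.916701 m⁴.
Centre of pressure: y_p = y_c + I_c/(y_c·A) = 4.3215 + 0.916701/(4.3215 × 4.5396) = 4.3215 + 0.0467278 = 4.36823 m along the plane.
The resultant acts 0.721502 + 0.0467278 = 0.76823 m (along the plate) below the hinge at the top edge, so the moment about the hinge is M = F × 0.76823 = 192.451 × 0.76823 = 147.847 kN·m.
A normal force at the bottom, 1.7 m from the hinge, must supply this moment: P = 147.847/1.7 = 86.9688 kN.

P ≈ 87.0 kN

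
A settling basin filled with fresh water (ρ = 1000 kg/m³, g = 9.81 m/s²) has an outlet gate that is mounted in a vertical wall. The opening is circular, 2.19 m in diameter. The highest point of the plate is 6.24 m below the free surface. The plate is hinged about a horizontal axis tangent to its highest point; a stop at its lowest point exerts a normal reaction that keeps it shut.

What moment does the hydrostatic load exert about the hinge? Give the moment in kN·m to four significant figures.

M ≈ 307.9 kN·m

γ = ρg = 1000 × 9.81 = 9810 N/m³ = 9.81 kN/m³.
The centroid is at the centre, 1.095 m below the top of the plate, so the centroid depth is h_c = 6.24 + 1.095 = 7.335 m.
A = π(1.095)² = 3.76685 m².
Resultant F = γ·h_c·A = 9.81 × 7.335 × 3.76685 = 271.049 kN.
I_c = πr⁴/4 = π × 1.095⁴/4 = 1.12914 m⁴.
Centre of pressure: y_p = y_c + I_c/(y_c·A) = 7.335 + 1.12914/(7.335 × 3.76685) = 7.335 + 0.0408667 = 7.37587 m along the plane.
The resultant acts 1.095 + 0.0408667 = 1.13587 m (along the plate) below the hinge at the top edge, so the moment about the hinge is M = F × 1.13587 = 271.049 × 1.13587 = 307.876 kN·m.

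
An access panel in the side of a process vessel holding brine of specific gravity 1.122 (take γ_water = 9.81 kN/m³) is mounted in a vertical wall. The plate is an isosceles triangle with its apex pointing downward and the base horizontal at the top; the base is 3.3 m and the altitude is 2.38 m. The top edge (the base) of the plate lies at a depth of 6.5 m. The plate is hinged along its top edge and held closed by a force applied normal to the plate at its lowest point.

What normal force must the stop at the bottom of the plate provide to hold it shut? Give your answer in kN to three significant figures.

γ = 1.122 × 9.81 = 11.00682 kN/m³.
With the apex down, the centroid sits h/3 = 2.38/3 = 0.793333 m below the base (the top edge), so the centroid depth is h_c = 6.5 + 0.793333 = 7.29333 m.
A = ½ × 3.3 × 2.38 = 3.927 m².
Resultant F = γ·h_c·A = 11.00682 × 7.29333 × 3.927 = 315.245 kN.
I_c = b·h³/36 = 3.3 × 2.38³/36 = 1.23578 m⁴.
Centre of pressure: y_p = y_c + I_c/(y_c·A) = 7.29333 + 1.23578/(7.29333 × 3.927) = 7.29333 + 0.0431474 = 7.33648 m along the plane.
The resultant acts 0.793333 + 0.0431474 = 0.83648 m (along the plate) below the hinge at the top edge, so the moment about the hinge is M = F × 0.83648 = 315.245 × 0.83648 = 263.696 kN·m.
A normal force at the bottom, 2.38 m from the hinge, must supply this moment: P = 263.696/2.38 = 110.797 kN.

P ≈ 111 kN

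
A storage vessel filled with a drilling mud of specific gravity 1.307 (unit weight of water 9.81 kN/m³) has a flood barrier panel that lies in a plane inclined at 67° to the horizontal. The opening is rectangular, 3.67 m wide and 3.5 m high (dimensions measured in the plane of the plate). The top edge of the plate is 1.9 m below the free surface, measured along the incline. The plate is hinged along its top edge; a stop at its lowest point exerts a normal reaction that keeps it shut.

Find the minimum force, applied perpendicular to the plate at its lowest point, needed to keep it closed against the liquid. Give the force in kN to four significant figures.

P ≈ 320.9 kN

γ = 1.307 × 9.81 = 12.82167 kN/m³.
Let θ = 67° be the plate's angle to the horizontal; measure y along the incline from where the plane meets the free surface. Vertical depth h = y·sinθ with sinθ = 0.920505.
The centroid lies 3.5/2 = 1.75 m below the top edge, so y_c = 1.9 + 1.75 = 3.65 m and h_c = 3.65 × 0.920505 = 3.35984 m.
A = 3.67 × 3.5 = 12.845 m².
Resultant F = γ·h_c·A = 12.82167 × 3.35984 × 12.845 = 553.347 kN.
I_c = b·h³/12 = 3.67 × 3.5³/12 = 13.1126 m⁴.
Centre of pressure: y_p = y_c + I_c/(y_c·A) = 3.65 + 13.1126/(3.65 × 12.845) = 3.65 + 0.27968 = 3.92968 m along the plane.
The resultant acts 1.75 + 0.27968 = 2.02968 m (along the plate) below the hinge at the top edge, so the moment about the hinge is M = F × 2.02968 = 553.347 × 2.02968 = 1123.12 kN·m.
A normal force at the bottom, 3.5 m from the hinge, must supply this moment: P = 1123.12/3.5 = 320.891 kN.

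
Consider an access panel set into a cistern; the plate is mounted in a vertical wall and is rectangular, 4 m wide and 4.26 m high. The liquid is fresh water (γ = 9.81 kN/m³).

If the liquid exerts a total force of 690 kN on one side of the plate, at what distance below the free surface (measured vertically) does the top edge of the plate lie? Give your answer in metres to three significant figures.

d_top ≈ 2.00 m

γ = 9.81 kN/m³.
A = 4 × 4.26 = 17.04 m².
From F = γ·h_c·A, the centroid depth is h_c = 690/(9.81 × 17.04) = 4.12772 m.
The centroid lies 4.26/2 = 2.13 m below the top edge, so the top edge sits at h_top = 4.12772 − 2.13 = 1.99772 m below the surface.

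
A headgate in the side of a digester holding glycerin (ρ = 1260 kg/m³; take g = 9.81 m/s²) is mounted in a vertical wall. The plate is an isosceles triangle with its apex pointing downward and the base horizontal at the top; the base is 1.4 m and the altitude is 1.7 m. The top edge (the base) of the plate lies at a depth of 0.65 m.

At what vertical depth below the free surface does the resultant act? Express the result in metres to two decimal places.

h_p = 1.35 m

γ = ρg = 1260 × 9.81 / 1000 = 12.3606 kN/m³.
With the apex down, the centroid sits h/3 = 1.7/3 = 0.566667 m below the base (the top edge), so the centroid depth is h_c = 0.65 + 0.566667 = 1.21667 m.
A = ½ × 1.4 × 1.7 = 1.19 m².
Resultant F = γ·h_c·A = 12.3606 × 1.21667 × 1.19 = 17.8961 kN.
I_c = b·h³/36 = 1.4 × 1.7³/36 = 0.191061 m⁴.
Centre of pressure: y_p = y_c + I_c/(y_c·A) = 1.21667 + 0.191061/(1.21667 × 1.19) = 1.21667 + 0.131963 = 1.34863 m along the plane.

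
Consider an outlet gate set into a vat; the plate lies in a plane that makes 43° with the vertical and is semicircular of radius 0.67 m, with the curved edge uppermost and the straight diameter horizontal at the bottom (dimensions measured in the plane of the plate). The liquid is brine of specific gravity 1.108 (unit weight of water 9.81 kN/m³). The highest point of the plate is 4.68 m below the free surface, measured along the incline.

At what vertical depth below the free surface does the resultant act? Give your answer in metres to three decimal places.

γ = 1.108 × 9.81 = 10.86948 kN/m³.
The plate makes 43° with the vertical, i.e. θ = 90° − 43° = 47° to the horizontal. Measuring y along the incline from the free-surface line, vertical depth h = y·sinθ with sinθ = 0.731354.
The centroid lies 4r/(3π) = 0.284357 m above the diameter, so r − 4r/(3π) = 0.67 − 0.284357 = 0.385643 m below the topmost point, so y_c = 4.68 + 0.385643 = 5.06564 m and h_c = 5.06564 × 0.731354 = 3.70478 m.
A = πr²/2 = π × 0.67²/2 = 0.70513 m².
Resultant F = γ·h_c·A = 10.86948 × 3.70478 × 0.70513 = 28.3949 kN.
I_c = (π/8 − 8/(9π))·r⁴ = 0.109757 × 0.67⁴ = 0.0221173 m⁴.
Centre of pressure: y_p = y_c + I_c/(y_c·A) = 5.06564 + 0.0221173/(5.06564 × 0.70513) = 5.06564 + 0.00619197 = 5.07183 m along the plane.
Vertically, h_p = y_p·sinθ = 5.07183 × 0.731354 = 3.7093 m.

h_p = 3.709 m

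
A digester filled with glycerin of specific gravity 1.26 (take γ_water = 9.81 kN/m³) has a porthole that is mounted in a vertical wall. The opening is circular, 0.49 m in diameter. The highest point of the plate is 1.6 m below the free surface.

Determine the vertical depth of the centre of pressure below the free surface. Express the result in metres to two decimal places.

h_p = 1.85 m

γ = 1.26 × 9.81 = 12.3606 kN/m³.
The centroid is at the centre, 0.245 m below the top of the plate, so the centroid depth is h_c = 1.6 + 0.245 = 1.845 m.
A = π(0.245)² = 0.188574 m².
Resultant F = γ·h_c·A = 12.3606 × 1.845 × 0.188574 = 4.30049 kN.
I_c = πr⁴/4 = π × 0.245⁴/4 = 0.00282979 m⁴.
Centre of pressure: y_p = y_c + I_c/(y_c·A) = 1.845 + 0.00282979/(1.845 × 0.188574) = 1.845 + 0.00813347 = 1.85313 m along the plane.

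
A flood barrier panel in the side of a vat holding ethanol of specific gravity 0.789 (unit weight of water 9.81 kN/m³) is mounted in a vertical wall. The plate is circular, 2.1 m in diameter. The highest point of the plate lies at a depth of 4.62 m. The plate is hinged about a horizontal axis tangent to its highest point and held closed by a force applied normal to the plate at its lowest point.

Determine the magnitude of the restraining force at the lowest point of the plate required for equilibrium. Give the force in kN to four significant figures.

P ≈ 79.52 kN

γ = 0.789 × 9.81 = 7.74009 kN/m³.
The centroid is at the centre, 1.05 m below the top of the plate, so the centroid depth is h_c = 4.62 + 1.05 = 5.67 m.
A = π(1.05)² = 3.46361 m².
Resultant F = γ·h_c·A = 7.74009 × 5.67 × 3.46361 = 152.005 kN.
I_c = πr⁴/4 = π × 1.05⁴/4 = 0.954656 m⁴.
Centre of pressure: y_p = y_c + I_c/(y_c·A) = 5.67 + 0.954656/(5.67 × 3.46361) = 5.67 + 0.048611 = 5.71861 m along the plane.
The resultant acts 1.05 + 0.048611 = 1.09861 m (along the plate) below the hinge at the top edge, so the moment about the hinge is M = F × 1.09861 = 152.005 × 1.09861 = 166.994 kN·m.
A normal force at the bottom, 2.1 m from the hinge, must supply this moment: P = 166.994/2.1 = 79.521 kN.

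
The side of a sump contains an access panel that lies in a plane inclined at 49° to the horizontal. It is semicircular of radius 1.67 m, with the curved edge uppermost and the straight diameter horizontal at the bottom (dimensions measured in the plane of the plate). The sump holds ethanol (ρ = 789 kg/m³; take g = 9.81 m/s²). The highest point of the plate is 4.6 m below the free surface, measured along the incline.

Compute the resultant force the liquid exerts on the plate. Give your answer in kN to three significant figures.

F ≈ 142 kN

γ = ρg = 789 × 9.81 / 1000 = 7.74009 kN/m³.
Let θ = 49° be the plate's angle to the horizontal; measure y along the incline from where the plane meets the free surface. Vertical depth h = y·sinθ with sinθ = 0.754710.
The centroid lies 4r/(3π) = 0.70877 m above the diameter, so r − 4r/(3π) = 1.67 − 0.70877 = 0.96123 m below the topmost point, so y_c = 4.6 + 0.96123 = 5.56123 m and h_c = 5.56123 × 0.754710 = 4.19712 m.
A = πr²/2 = π × 1.67²/2 = 4.38079 m².
Resultant F = γ·h_c·A = 7.74009 × 4.19712 × 4.38079 = 142.315 kN.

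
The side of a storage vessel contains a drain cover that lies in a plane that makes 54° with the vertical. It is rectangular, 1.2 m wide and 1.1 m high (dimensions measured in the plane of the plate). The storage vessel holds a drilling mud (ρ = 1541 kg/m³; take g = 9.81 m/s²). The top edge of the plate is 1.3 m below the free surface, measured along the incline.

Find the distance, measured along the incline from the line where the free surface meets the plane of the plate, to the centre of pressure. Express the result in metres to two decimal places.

γ = ρg = 1541 × 9.81 / 1000 = 15.11721 kN/m³.
The plate makes 54° with the vertical, i.e. θ = 90° − 54° = 36° to the horizontal. Measuring y along the incline from the free-surface line, vertical depth h = y·sinθ with sinθ = 0.587785.
The centroid lies 1.1/2 = 0.55 m below the top edge, so y_c = 1.3 + 0.55 = 1.85 m and h_c = 1.85 × 0.587785 = 1.0874 m.
A = 1.2 × 1.1 = 1.32 m².
Resultant F = γ·h_c·A = 15.11721 × 1.0874 × 1.32 = 21.6988 kN.
I_c = b·h³/12 = 1.2 × 1.1³/12 = 0.1331 m⁴.
Centre of pressure: y_p = y_c + I_c/(y_c·A) = 1.85 + 0.1331/(1.85 × 1.32) = 1.85 + 0.0545045 = 1.9045 m along the plane.

y_p = 1.90 m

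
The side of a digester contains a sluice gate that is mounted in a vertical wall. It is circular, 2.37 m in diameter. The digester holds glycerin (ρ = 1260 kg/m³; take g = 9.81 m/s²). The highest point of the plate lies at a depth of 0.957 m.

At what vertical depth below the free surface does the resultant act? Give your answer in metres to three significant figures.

h_p = 2.31 m

γ = ρg = 1260 × 9.81 / 1000 = 12.3606 kN/m³.
The centroid is at the centre, 1.185 m below the top of the plate, so the centroid depth is h_c = 0.957 + 1.185 = 2.142 m.
A = π(1.185)² = 4.4115 m².
Resultant F = γ·h_c·A = 12.3606 × 2.142 × 4.4115 = 116.801 kN.
I_c = πr⁴/4 = π × 1.185⁴/4 = 1.54869 m⁴.
Centre of pressure: y_p = y_c + I_c/(y_c·A) = 2.142 + 1.54869/(2.142 × 4.4115) = 2.142 + 0.163892 = 2.30589 m along the plane.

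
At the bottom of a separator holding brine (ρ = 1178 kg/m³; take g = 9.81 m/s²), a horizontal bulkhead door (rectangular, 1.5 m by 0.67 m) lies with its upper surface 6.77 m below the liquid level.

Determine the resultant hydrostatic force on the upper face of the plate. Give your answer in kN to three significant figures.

γ = ρg = 1178 × 9.81 / 1000 = 11.55618 kN/m³.
The plate is horizontal, so pressure is uniform at p = γ·h = 11.55618 × 6.77 = 78.2353 kN/m².
A = 1.5 × 0.67 = 1.005 m².
F = p·A = 78.2353 × 1.005 = 78.6265 kN.

F ≈ 78.6 kN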